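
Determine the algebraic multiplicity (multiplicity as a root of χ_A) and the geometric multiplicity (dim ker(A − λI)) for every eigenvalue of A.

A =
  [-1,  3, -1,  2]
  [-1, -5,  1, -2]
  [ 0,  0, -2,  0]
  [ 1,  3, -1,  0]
λ = -2: alg = 4, geom = 3

Step 1 — factor the characteristic polynomial to read off the algebraic multiplicities:
  χ_A(x) = (x + 2)^4

Step 2 — compute geometric multiplicities via the rank-nullity identity g(λ) = n − rank(A − λI):
  rank(A − (-2)·I) = 1, so dim ker(A − (-2)·I) = n − 1 = 3

Summary:
  λ = -2: algebraic multiplicity = 4, geometric multiplicity = 3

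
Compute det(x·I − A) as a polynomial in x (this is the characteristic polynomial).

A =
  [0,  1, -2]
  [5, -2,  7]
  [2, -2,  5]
x^3 - 3*x^2 + 3*x - 1

Expanding det(x·I − A) (e.g. by cofactor expansion or by noting that A is similar to its Jordan form J, which has the same characteristic polynomial as A) gives
  χ_A(x) = x^3 - 3*x^2 + 3*x - 1
which factors as (x - 1)^3. The eigenvalues (with algebraic multiplicities) are λ = 1 with multiplicity 3.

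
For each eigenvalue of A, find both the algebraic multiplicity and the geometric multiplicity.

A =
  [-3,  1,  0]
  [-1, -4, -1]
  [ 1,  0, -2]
λ = -3: alg = 3, geom = 1

Step 1 — factor the characteristic polynomial to read off the algebraic multiplicities:
  χ_A(x) = (x + 3)^3

Step 2 — compute geometric multiplicities via the rank-nullity identity g(λ) = n − rank(A − λI):
  rank(A − (-3)·I) = 2, so dim ker(A − (-3)·I) = n − 2 = 1

Summary:
  λ = -3: algebraic multiplicity = 3, geometric multiplicity = 1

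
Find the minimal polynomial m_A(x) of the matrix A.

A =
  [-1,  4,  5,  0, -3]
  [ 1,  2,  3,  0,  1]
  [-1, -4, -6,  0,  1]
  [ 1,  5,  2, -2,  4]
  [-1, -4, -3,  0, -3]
x^3 + 6*x^2 + 12*x + 8

The characteristic polynomial is χ_A(x) = (x + 2)^5, so the eigenvalues are known. The minimal polynomial is
  m_A(x) = Π_λ (x − λ)^{k_λ}
where k_λ is the size of the *largest* Jordan block for λ (equivalently, the smallest k with (A − λI)^k v = 0 for every generalised eigenvector v of λ).

  λ = -2: largest Jordan block has size 3, contributing (x + 2)^3

So m_A(x) = (x + 2)^3 = x^3 + 6*x^2 + 12*x + 8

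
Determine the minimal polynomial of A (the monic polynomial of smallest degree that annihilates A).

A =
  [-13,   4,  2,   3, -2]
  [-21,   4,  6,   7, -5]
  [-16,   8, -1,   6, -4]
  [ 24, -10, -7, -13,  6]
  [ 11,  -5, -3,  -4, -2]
x^3 + 15*x^2 + 75*x + 125

The characteristic polynomial is χ_A(x) = (x + 5)^5, so the eigenvalues are known. The minimal polynomial is
  m_A(x) = Π_λ (x − λ)^{k_λ}
where k_λ is the size of the *largest* Jordan block for λ (equivalently, the smallest k with (A − λI)^k v = 0 for every generalised eigenvector v of λ).

  λ = -5: largest Jordan block has size 3, contributing (x + 5)^3

So m_A(x) = (x + 5)^3 = x^3 + 15*x^2 + 75*x + 125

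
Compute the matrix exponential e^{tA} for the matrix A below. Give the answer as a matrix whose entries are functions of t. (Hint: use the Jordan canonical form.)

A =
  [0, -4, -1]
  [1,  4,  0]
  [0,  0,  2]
e^{tA} =
  [-2*t*exp(2*t) + exp(2*t), -4*t*exp(2*t), t^2*exp(2*t) - t*exp(2*t)]
  [t*exp(2*t), 2*t*exp(2*t) + exp(2*t), -t^2*exp(2*t)/2]
  [0, 0, exp(2*t)]

Strategy: write A = P · J · P⁻¹ where J is a Jordan canonical form, so e^{tA} = P · e^{tJ} · P⁻¹, and e^{tJ} can be computed block-by-block.

A has Jordan form
J =
  [2, 1, 0]
  [0, 2, 1]
  [0, 0, 2]
(up to reordering of blocks).

Per-block formulas:
  For a 3×3 Jordan block J_3(2): exp(t · J_3(2)) = e^(2t)·(I + t·N + (t^2/2)·N^2), where N is the 3×3 nilpotent shift.

After assembling e^{tJ} and conjugating by P, we get:

e^{tA} =
  [-2*t*exp(2*t) + exp(2*t), -4*t*exp(2*t), t^2*exp(2*t) - t*exp(2*t)]
  [t*exp(2*t), 2*t*exp(2*t) + exp(2*t), -t^2*exp(2*t)/2]
  [0, 0, exp(2*t)]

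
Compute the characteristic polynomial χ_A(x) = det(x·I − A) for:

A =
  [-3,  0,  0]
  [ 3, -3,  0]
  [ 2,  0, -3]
x^3 + 9*x^2 + 27*x + 27

Expanding det(x·I − A) (e.g. by cofactor expansion or by noting that A is similar to its Jordan form J, which has the same characteristic polynomial as A) gives
  χ_A(x) = x^3 + 9*x^2 + 27*x + 27
which factors as (x + 3)^3. The eigenvalues (with algebraic multiplicities) are λ = -3 with multiplicity 3.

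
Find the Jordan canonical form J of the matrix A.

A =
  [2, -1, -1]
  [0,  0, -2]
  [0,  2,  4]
J_2(2) ⊕ J_1(2)

The characteristic polynomial is
  det(x·I − A) = x^3 - 6*x^2 + 12*x - 8 = (x - 2)^3

Eigenvalues and multiplicities (the geometric multiplicity of λ is n − rank(A − λI), which equals the number of Jordan blocks for λ):
  λ = 2: algebraic multiplicity = 3, geometric multiplicity = 2

Determining the block sizes for each eigenvalue:
  λ = 2: 2 blocks summing to 3 forces exactly one block of size 2 and the rest size 1 → block sizes [2, 1]

Assembling the blocks gives a Jordan form
J =
  [2, 1, 0]
  [0, 2, 0]
  [0, 0, 2]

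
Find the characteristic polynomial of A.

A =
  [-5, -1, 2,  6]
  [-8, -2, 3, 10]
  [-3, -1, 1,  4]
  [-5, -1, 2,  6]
x^4

Expanding det(x·I − A) (e.g. by cofactor expansion or by noting that A is similar to its Jordan form J, which has the same characteristic polynomial as A) gives
  χ_A(x) = x^4
which factors as x^4. The eigenvalues (with algebraic multiplicities) are λ = 0 with multiplicity 4.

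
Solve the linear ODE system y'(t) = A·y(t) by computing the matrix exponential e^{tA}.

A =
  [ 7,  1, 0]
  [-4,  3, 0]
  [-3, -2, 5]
e^{tA} =
  [2*t*exp(5*t) + exp(5*t), t*exp(5*t), 0]
  [-4*t*exp(5*t), -2*t*exp(5*t) + exp(5*t), 0]
  [t^2*exp(5*t) - 3*t*exp(5*t), t^2*exp(5*t)/2 - 2*t*exp(5*t), exp(5*t)]

Strategy: write A = P · J · P⁻¹ where J is a Jordan canonical form, so e^{tA} = P · e^{tJ} · P⁻¹, and e^{tJ} can be computed block-by-block.

A has Jordan form
J =
  [5, 1, 0]
  [0, 5, 1]
  [0, 0, 5]
(up to reordering of blocks).

Per-block formulas:
  For a 3×3 Jordan block J_3(5): exp(t · J_3(5)) = e^(5t)·(I + t·N + (t^2/2)·N^2), where N is the 3×3 nilpotent shift.

After assembling e^{tJ} and conjugating by P, we get:

e^{tA} =
  [2*t*exp(5*t) + exp(5*t), t*exp(5*t), 0]
  [-4*t*exp(5*t), -2*t*exp(5*t) + exp(5*t), 0]
  [t^2*exp(5*t) - 3*t*exp(5*t), t^2*exp(5*t)/2 - 2*t*exp(5*t), exp(5*t)]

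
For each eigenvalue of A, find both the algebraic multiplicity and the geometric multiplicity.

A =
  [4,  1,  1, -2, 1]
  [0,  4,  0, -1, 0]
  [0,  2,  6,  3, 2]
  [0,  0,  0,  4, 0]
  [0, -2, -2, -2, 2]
λ = 4: alg = 5, geom = 3

Step 1 — factor the characteristic polynomial to read off the algebraic multiplicities:
  χ_A(x) = (x - 4)^5

Step 2 — compute geometric multiplicities via the rank-nullity identity g(λ) = n − rank(A − λI):
  rank(A − (4)·I) = 2, so dim ker(A − (4)·I) = n − 2 = 3

Summary:
  λ = 4: algebraic multiplicity = 5, geometric multiplicity = 3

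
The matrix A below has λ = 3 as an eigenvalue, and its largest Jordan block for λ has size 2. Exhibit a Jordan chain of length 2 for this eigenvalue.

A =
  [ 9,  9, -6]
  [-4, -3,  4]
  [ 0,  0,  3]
A Jordan chain for λ = 3 of length 2:
v_1 = (6, -4, 0)ᵀ
v_2 = (1, 0, 0)ᵀ

Let N = A − (3)·I. We want v_2 with N^2 v_2 = 0 but N^1 v_2 ≠ 0; then v_{j-1} := N · v_j for j = 2, …, 2.

Pick v_2 = (1, 0, 0)ᵀ.
Then v_1 = N · v_2 = (6, -4, 0)ᵀ.

Sanity check: (A − (3)·I) v_1 = (0, 0, 0)ᵀ = 0. ✓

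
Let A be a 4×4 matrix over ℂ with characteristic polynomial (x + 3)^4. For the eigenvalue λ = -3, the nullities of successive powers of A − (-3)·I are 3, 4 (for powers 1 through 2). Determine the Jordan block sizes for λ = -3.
Block sizes for λ = -3: [2, 1, 1]

From the dimensions of kernels of powers, the number of Jordan blocks of size at least j is d_j − d_{j−1} where d_j = dim ker(N^j) (with d_0 = 0). Computing the differences gives [3, 1].
The number of blocks of size exactly k is (#blocks of size ≥ k) − (#blocks of size ≥ k + 1), so the partition is: 2 block(s) of size 1, 1 block(s) of size 2.
In nonincreasing order the block sizes are [2, 1, 1].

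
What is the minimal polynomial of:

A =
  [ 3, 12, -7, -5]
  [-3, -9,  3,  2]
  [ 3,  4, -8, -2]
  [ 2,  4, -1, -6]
x^3 + 15*x^2 + 75*x + 125

The characteristic polynomial is χ_A(x) = (x + 5)^4, so the eigenvalues are known. The minimal polynomial is
  m_A(x) = Π_λ (x − λ)^{k_λ}
where k_λ is the size of the *largest* Jordan block for λ (equivalently, the smallest k with (A − λI)^k v = 0 for every generalised eigenvector v of λ).

  λ = -5: largest Jordan block has size 3, contributing (x + 5)^3

So m_A(x) = (x + 5)^3 = x^3 + 15*x^2 + 75*x + 125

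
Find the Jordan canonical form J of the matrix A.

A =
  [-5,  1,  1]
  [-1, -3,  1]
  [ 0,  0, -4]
J_2(-4) ⊕ J_1(-4)

The characteristic polynomial is
  det(x·I − A) = x^3 + 12*x^2 + 48*x + 64 = (x + 4)^3

Eigenvalues and multiplicities (the geometric multiplicity of λ is n − rank(A − λI), which equals the number of Jordan blocks for λ):
  λ = -4: algebraic multiplicity = 3, geometric multiplicity = 2

Determining the block sizes for each eigenvalue:
  λ = -4: 2 blocks summing to 3 forces exactly one block of size 2 and the rest size 1 → block sizes [2, 1]

Assembling the blocks gives a Jordan form
J =
  [-4,  1,  0]
  [ 0, -4,  0]
  [ 0,  0, -4]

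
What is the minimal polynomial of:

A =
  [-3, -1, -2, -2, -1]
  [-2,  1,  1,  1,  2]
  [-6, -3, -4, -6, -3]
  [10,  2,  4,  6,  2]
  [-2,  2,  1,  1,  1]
x^3 - 3*x - 2

The characteristic polynomial is χ_A(x) = (x - 2)^2*(x + 1)^3, so the eigenvalues are known. The minimal polynomial is
  m_A(x) = Π_λ (x − λ)^{k_λ}
where k_λ is the size of the *largest* Jordan block for λ (equivalently, the smallest k with (A − λI)^k v = 0 for every generalised eigenvector v of λ).

  λ = -1: largest Jordan block has size 2, contributing (x + 1)^2
  λ = 2: largest Jordan block has size 1, contributing (x − 2)

So m_A(x) = (x - 2)*(x + 1)^2 = x^3 - 3*x - 2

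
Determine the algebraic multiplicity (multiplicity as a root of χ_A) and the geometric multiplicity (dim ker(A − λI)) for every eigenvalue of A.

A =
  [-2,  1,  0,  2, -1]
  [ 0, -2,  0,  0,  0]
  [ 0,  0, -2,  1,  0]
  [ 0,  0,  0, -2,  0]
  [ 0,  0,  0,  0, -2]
λ = -2: alg = 5, geom = 3

Step 1 — factor the characteristic polynomial to read off the algebraic multiplicities:
  χ_A(x) = (x + 2)^5

Step 2 — compute geometric multiplicities via the rank-nullity identity g(λ) = n − rank(A − λI):
  rank(A − (-2)·I) = 2, so dim ker(A − (-2)·I) = n − 2 = 3

Summary:
  λ = -2: algebraic multiplicity = 5, geometric multiplicity = 3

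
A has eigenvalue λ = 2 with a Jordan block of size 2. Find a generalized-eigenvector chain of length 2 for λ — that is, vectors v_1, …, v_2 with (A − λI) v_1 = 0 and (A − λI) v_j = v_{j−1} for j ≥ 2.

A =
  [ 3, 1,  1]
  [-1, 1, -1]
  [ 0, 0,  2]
A Jordan chain for λ = 2 of length 2:
v_1 = (1, -1, 0)ᵀ
v_2 = (1, 0, 0)ᵀ

Let N = A − (2)·I. We want v_2 with N^2 v_2 = 0 but N^1 v_2 ≠ 0; then v_{j-1} := N · v_j for j = 2, …, 2.

Pick v_2 = (1, 0, 0)ᵀ.
Then v_1 = N · v_2 = (1, -1, 0)ᵀ.

Sanity check: (A − (2)·I) v_1 = (0, 0, 0)ᵀ = 0. ✓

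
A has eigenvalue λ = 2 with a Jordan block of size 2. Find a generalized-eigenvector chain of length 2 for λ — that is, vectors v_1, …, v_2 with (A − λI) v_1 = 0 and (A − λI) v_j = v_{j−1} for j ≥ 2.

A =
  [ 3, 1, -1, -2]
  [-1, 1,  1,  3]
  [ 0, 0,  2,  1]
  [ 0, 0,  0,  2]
A Jordan chain for λ = 2 of length 2:
v_1 = (1, -1, 0, 0)ᵀ
v_2 = (1, 0, 0, 0)ᵀ

Let N = A − (2)·I. We want v_2 with N^2 v_2 = 0 but N^1 v_2 ≠ 0; then v_{j-1} := N · v_j for j = 2, …, 2.

Pick v_2 = (1, 0, 0, 0)ᵀ.
Then v_1 = N · v_2 = (1, -1, 0, 0)ᵀ.

Sanity check: (A − (2)·I) v_1 = (0, 0, 0, 0)ᵀ = 0. ✓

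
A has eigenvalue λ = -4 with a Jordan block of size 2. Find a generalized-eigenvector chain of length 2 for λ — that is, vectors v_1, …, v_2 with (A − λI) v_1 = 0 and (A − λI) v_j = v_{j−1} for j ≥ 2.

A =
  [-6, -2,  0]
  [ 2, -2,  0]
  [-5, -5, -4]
A Jordan chain for λ = -4 of length 2:
v_1 = (-2, 2, -5)ᵀ
v_2 = (1, 0, 0)ᵀ

Let N = A − (-4)·I. We want v_2 with N^2 v_2 = 0 but N^1 v_2 ≠ 0; then v_{j-1} := N · v_j for j = 2, …, 2.

Pick v_2 = (1, 0, 0)ᵀ.
Then v_1 = N · v_2 = (-2, 2, -5)ᵀ.

Sanity check: (A − (-4)·I) v_1 = (0, 0, 0)ᵀ = 0. ✓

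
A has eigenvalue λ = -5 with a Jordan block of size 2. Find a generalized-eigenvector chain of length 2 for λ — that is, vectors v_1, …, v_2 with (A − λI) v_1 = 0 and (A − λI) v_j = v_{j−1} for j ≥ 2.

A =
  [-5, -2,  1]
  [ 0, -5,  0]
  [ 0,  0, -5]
A Jordan chain for λ = -5 of length 2:
v_1 = (-2, 0, 0)ᵀ
v_2 = (0, 1, 0)ᵀ

Let N = A − (-5)·I. We want v_2 with N^2 v_2 = 0 but N^1 v_2 ≠ 0; then v_{j-1} := N · v_j for j = 2, …, 2.

Pick v_2 = (0, 1, 0)ᵀ.
Then v_1 = N · v_2 = (-2, 0, 0)ᵀ.

Sanity check: (A − (-5)·I) v_1 = (0, 0, 0)ᵀ = 0. ✓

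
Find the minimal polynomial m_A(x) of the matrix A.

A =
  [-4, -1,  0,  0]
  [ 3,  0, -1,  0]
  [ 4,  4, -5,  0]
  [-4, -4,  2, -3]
x^3 + 9*x^2 + 27*x + 27

The characteristic polynomial is χ_A(x) = (x + 3)^4, so the eigenvalues are known. The minimal polynomial is
  m_A(x) = Π_λ (x − λ)^{k_λ}
where k_λ is the size of the *largest* Jordan block for λ (equivalently, the smallest k with (A − λI)^k v = 0 for every generalised eigenvector v of λ).

  λ = -3: largest Jordan block has size 3, contributing (x + 3)^3

So m_A(x) = (x + 3)^3 = x^3 + 9*x^2 + 27*x + 27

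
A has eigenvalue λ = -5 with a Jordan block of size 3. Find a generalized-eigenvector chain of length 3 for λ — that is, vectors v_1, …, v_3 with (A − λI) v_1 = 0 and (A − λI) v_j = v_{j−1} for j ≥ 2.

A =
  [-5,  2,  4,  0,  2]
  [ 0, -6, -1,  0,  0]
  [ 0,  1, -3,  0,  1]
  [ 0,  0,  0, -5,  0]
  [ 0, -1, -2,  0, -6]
A Jordan chain for λ = -5 of length 3:
v_1 = (2, -1, 1, 0, -1)ᵀ
v_2 = (4, -1, 2, 0, -2)ᵀ
v_3 = (0, 0, 1, 0, 0)ᵀ

Let N = A − (-5)·I. We want v_3 with N^3 v_3 = 0 but N^2 v_3 ≠ 0; then v_{j-1} := N · v_j for j = 3, …, 2.

Pick v_3 = (0, 0, 1, 0, 0)ᵀ.
Then v_2 = N · v_3 = (4, -1, 2, 0, -2)ᵀ.
Then v_1 = N · v_2 = (2, -1, 1, 0, -1)ᵀ.

Sanity check: (A − (-5)·I) v_1 = (0, 0, 0, 0, 0)ᵀ = 0. ✓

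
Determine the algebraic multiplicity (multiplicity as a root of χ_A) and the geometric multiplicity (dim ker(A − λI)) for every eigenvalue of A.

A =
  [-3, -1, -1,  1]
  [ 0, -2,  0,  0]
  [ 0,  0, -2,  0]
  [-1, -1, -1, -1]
λ = -2: alg = 4, geom = 3

Step 1 — factor the characteristic polynomial to read off the algebraic multiplicities:
  χ_A(x) = (x + 2)^4

Step 2 — compute geometric multiplicities via the rank-nullity identity g(λ) = n − rank(A − λI):
  rank(A − (-2)·I) = 1, so dim ker(A − (-2)·I) = n − 1 = 3

Summary:
  λ = -2: algebraic multiplicity = 4, geometric multiplicity = 3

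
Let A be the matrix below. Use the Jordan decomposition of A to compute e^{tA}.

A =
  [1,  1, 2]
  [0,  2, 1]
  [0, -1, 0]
e^{tA} =
  [exp(t), -t^2*exp(t)/2 + t*exp(t), -t^2*exp(t)/2 + 2*t*exp(t)]
  [0, t*exp(t) + exp(t), t*exp(t)]
  [0, -t*exp(t), -t*exp(t) + exp(t)]

Strategy: write A = P · J · P⁻¹ where J is a Jordan canonical form, so e^{tA} = P · e^{tJ} · P⁻¹, and e^{tJ} can be computed block-by-block.

A has Jordan form
J =
  [1, 1, 0]
  [0, 1, 1]
  [0, 0, 1]
(up to reordering of blocks).

Per-block formulas:
  For a 3×3 Jordan block J_3(1): exp(t · J_3(1)) = e^(1t)·(I + t·N + (t^2/2)·N^2), where N is the 3×3 nilpotent shift.

After assembling e^{tJ} and conjugating by P, we get:

e^{tA} =
  [exp(t), -t^2*exp(t)/2 + t*exp(t), -t^2*exp(t)/2 + 2*t*exp(t)]
  [0, t*exp(t) + exp(t), t*exp(t)]
  [0, -t*exp(t), -t*exp(t) + exp(t)]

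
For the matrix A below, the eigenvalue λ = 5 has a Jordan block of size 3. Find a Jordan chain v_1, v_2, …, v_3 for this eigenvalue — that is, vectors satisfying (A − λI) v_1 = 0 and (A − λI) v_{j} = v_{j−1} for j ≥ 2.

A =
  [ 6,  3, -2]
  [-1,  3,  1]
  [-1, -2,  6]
A Jordan chain for λ = 5 of length 3:
v_1 = (1, -1, -1)ᵀ
v_2 = (3, -2, -2)ᵀ
v_3 = (0, 1, 0)ᵀ

Let N = A − (5)·I. We want v_3 with N^3 v_3 = 0 but N^2 v_3 ≠ 0; then v_{j-1} := N · v_j for j = 3, …, 2.

Pick v_3 = (0, 1, 0)ᵀ.
Then v_2 = N · v_3 = (3, -2, -2)ᵀ.
Then v_1 = N · v_2 = (1, -1, -1)ᵀ.

Sanity check: (A − (5)·I) v_1 = (0, 0, 0)ᵀ = 0. ✓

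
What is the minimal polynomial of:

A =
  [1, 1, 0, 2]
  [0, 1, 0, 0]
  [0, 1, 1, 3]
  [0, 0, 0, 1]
x^2 - 2*x + 1

The characteristic polynomial is χ_A(x) = (x - 1)^4, so the eigenvalues are known. The minimal polynomial is
  m_A(x) = Π_λ (x − λ)^{k_λ}
where k_λ is the size of the *largest* Jordan block for λ (equivalently, the smallest k with (A − λI)^k v = 0 for every generalised eigenvector v of λ).

  λ = 1: largest Jordan block has size 2, contributing (x − 1)^2

So m_A(x) = (x - 1)^2 = x^2 - 2*x + 1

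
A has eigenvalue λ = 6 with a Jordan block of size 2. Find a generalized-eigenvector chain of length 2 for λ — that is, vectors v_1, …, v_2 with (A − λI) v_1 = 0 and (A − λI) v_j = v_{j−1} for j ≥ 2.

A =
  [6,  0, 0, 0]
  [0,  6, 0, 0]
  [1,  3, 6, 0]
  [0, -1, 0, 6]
A Jordan chain for λ = 6 of length 2:
v_1 = (0, 0, 1, 0)ᵀ
v_2 = (1, 0, 0, 0)ᵀ

Let N = A − (6)·I. We want v_2 with N^2 v_2 = 0 but N^1 v_2 ≠ 0; then v_{j-1} := N · v_j for j = 2, …, 2.

Pick v_2 = (1, 0, 0, 0)ᵀ.
Then v_1 = N · v_2 = (0, 0, 1, 0)ᵀ.

Sanity check: (A − (6)·I) v_1 = (0, 0, 0, 0)ᵀ = 0. ✓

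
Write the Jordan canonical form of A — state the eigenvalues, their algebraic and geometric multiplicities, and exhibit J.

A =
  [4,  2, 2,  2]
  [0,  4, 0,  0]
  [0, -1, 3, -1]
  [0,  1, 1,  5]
J_2(4) ⊕ J_1(4) ⊕ J_1(4)

The characteristic polynomial is
  det(x·I − A) = x^4 - 16*x^3 + 96*x^2 - 256*x + 256 = (x - 4)^4

Eigenvalues and multiplicities (the geometric multiplicity of λ is n − rank(A − λI), which equals the number of Jordan blocks for λ):
  λ = 4: algebraic multiplicity = 4, geometric multiplicity = 3

Determining the block sizes for each eigenvalue:
  λ = 4: 3 blocks summing to 4 forces exactly one block of size 2 and the rest size 1 → block sizes [2, 1, 1]

Assembling the blocks gives a Jordan form
J =
  [4, 1, 0, 0]
  [0, 4, 0, 0]
  [0, 0, 4, 0]
  [0, 0, 0, 4]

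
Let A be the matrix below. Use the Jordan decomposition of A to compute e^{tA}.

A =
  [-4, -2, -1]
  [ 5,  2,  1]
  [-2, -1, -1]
e^{tA} =
  [t^2*exp(-t)/2 - 3*t*exp(-t) + exp(-t), t^2*exp(-t)/2 - 2*t*exp(-t), t^2*exp(-t)/2 - t*exp(-t)]
  [-t^2*exp(-t) + 5*t*exp(-t), -t^2*exp(-t) + 3*t*exp(-t) + exp(-t), -t^2*exp(-t) + t*exp(-t)]
  [t^2*exp(-t)/2 - 2*t*exp(-t), t^2*exp(-t)/2 - t*exp(-t), t^2*exp(-t)/2 + exp(-t)]

Strategy: write A = P · J · P⁻¹ where J is a Jordan canonical form, so e^{tA} = P · e^{tJ} · P⁻¹, and e^{tJ} can be computed block-by-block.

A has Jordan form
J =
  [-1,  1,  0]
  [ 0, -1,  1]
  [ 0,  0, -1]
(up to reordering of blocks).

Per-block formulas:
  For a 3×3 Jordan block J_3(-1): exp(t · J_3(-1)) = e^(-1t)·(I + t·N + (t^2/2)·N^2), where N is the 3×3 nilpotent shift.

After assembling e^{tJ} and conjugating by P, we get:

e^{tA} =
  [t^2*exp(-t)/2 - 3*t*exp(-t) + exp(-t), t^2*exp(-t)/2 - 2*t*exp(-t), t^2*exp(-t)/2 - t*exp(-t)]
  [-t^2*exp(-t) + 5*t*exp(-t), -t^2*exp(-t) + 3*t*exp(-t) + exp(-t), -t^2*exp(-t) + t*exp(-t)]
  [t^2*exp(-t)/2 - 2*t*exp(-t), t^2*exp(-t)/2 - t*exp(-t), t^2*exp(-t)/2 + exp(-t)]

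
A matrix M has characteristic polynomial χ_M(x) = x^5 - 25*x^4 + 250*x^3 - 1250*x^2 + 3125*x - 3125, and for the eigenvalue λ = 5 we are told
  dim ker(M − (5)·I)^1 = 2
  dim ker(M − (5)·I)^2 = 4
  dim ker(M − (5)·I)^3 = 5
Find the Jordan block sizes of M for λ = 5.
Block sizes for λ = 5: [3, 2]

From the dimensions of kernels of powers, the number of Jordan blocks of size at least j is d_j − d_{j−1} where d_j = dim ker(N^j) (with d_0 = 0). Computing the differences gives [2, 2, 1].
The number of blocks of size exactly k is (#blocks of size ≥ k) − (#blocks of size ≥ k + 1), so the partition is: 1 block(s) of size 2, 1 block(s) of size 3.
In nonincreasing order the block sizes are [3, 2].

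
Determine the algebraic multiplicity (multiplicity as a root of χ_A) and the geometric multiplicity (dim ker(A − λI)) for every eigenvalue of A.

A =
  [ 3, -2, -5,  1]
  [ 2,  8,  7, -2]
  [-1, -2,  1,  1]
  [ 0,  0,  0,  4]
λ = 4: alg = 4, geom = 2

Step 1 — factor the characteristic polynomial to read off the algebraic multiplicities:
  χ_A(x) = (x - 4)^4

Step 2 — compute geometric multiplicities via the rank-nullity identity g(λ) = n − rank(A − λI):
  rank(A − (4)·I) = 2, so dim ker(A − (4)·I) = n − 2 = 2

Summary:
  λ = 4: algebraic multiplicity = 4, geometric multiplicity = 2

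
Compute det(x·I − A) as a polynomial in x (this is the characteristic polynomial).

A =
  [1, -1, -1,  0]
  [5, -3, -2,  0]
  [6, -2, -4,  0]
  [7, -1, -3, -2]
x^4 + 8*x^3 + 24*x^2 + 32*x + 16

Expanding det(x·I − A) (e.g. by cofactor expansion or by noting that A is similar to its Jordan form J, which has the same characteristic polynomial as A) gives
  χ_A(x) = x^4 + 8*x^3 + 24*x^2 + 32*x + 16
which factors as (x + 2)^4. The eigenvalues (with algebraic multiplicities) are λ = -2 with multiplicity 4.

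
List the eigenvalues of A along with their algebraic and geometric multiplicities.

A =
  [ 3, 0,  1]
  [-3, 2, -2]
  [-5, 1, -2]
λ = 1: alg = 3, geom = 1

Step 1 — factor the characteristic polynomial to read off the algebraic multiplicities:
  χ_A(x) = (x - 1)^3

Step 2 — compute geometric multiplicities via the rank-nullity identity g(λ) = n − rank(A − λI):
  rank(A − (1)·I) = 2, so dim ker(A − (1)·I) = n − 2 = 1

Summary:
  λ = 1: algebraic multiplicity = 3, geometric multiplicity = 1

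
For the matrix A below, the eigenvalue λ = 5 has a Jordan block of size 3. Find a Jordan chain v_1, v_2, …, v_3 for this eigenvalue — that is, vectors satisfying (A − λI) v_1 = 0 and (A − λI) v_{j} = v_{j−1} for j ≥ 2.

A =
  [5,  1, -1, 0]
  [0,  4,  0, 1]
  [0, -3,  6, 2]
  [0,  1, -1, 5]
A Jordan chain for λ = 5 of length 3:
v_1 = (2, 2, 2, 2)ᵀ
v_2 = (1, -1, -3, 1)ᵀ
v_3 = (0, 1, 0, 0)ᵀ

Let N = A − (5)·I. We want v_3 with N^3 v_3 = 0 but N^2 v_3 ≠ 0; then v_{j-1} := N · v_j for j = 3, …, 2.

Pick v_3 = (0, 1, 0, 0)ᵀ.
Then v_2 = N · v_3 = (1, -1, -3, 1)ᵀ.
Then v_1 = N · v_2 = (2, 2, 2, 2)ᵀ.

Sanity check: (A − (5)·I) v_1 = (0, 0, 0, 0)ᵀ = 0. ✓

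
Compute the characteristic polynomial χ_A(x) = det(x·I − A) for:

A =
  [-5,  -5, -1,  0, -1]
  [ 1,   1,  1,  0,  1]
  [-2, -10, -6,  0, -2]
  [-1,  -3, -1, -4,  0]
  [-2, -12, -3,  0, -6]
x^5 + 20*x^4 + 160*x^3 + 640*x^2 + 1280*x + 1024

Expanding det(x·I − A) (e.g. by cofactor expansion or by noting that A is similar to its Jordan form J, which has the same characteristic polynomial as A) gives
  χ_A(x) = x^5 + 20*x^4 + 160*x^3 + 640*x^2 + 1280*x + 1024
which factors as (x + 4)^5. The eigenvalues (with algebraic multiplicities) are λ = -4 with multiplicity 5.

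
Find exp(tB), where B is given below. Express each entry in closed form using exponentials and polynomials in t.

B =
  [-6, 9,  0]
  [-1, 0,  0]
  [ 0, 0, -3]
e^{tB} =
  [-3*t*exp(-3*t) + exp(-3*t), 9*t*exp(-3*t), 0]
  [-t*exp(-3*t), 3*t*exp(-3*t) + exp(-3*t), 0]
  [0, 0, exp(-3*t)]

Strategy: write B = P · J · P⁻¹ where J is a Jordan canonical form, so e^{tB} = P · e^{tJ} · P⁻¹, and e^{tJ} can be computed block-by-block.

B has Jordan form
J =
  [-3,  1,  0]
  [ 0, -3,  0]
  [ 0,  0, -3]
(up to reordering of blocks).

Per-block formulas:
  For a 2×2 Jordan block J_2(-3): exp(t · J_2(-3)) = e^(-3t)·(I + t·N), where N is the 2×2 nilpotent shift.
  For a 1×1 block at λ = -3: exp(t · [-3]) = [e^(-3t)].

After assembling e^{tJ} and conjugating by P, we get:

e^{tB} =
  [-3*t*exp(-3*t) + exp(-3*t), 9*t*exp(-3*t), 0]
  [-t*exp(-3*t), 3*t*exp(-3*t) + exp(-3*t), 0]
  [0, 0, exp(-3*t)]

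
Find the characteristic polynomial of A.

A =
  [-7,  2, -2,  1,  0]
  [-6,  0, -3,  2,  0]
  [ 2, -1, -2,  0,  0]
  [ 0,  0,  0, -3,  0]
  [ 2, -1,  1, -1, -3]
x^5 + 15*x^4 + 90*x^3 + 270*x^2 + 405*x + 243

Expanding det(x·I − A) (e.g. by cofactor expansion or by noting that A is similar to its Jordan form J, which has the same characteristic polynomial as A) gives
  χ_A(x) = x^5 + 15*x^4 + 90*x^3 + 270*x^2 + 405*x + 243
which factors as (x + 3)^5. The eigenvalues (with algebraic multiplicities) are λ = -3 with multiplicity 5.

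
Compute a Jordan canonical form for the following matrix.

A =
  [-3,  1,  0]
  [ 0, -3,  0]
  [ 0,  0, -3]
J_2(-3) ⊕ J_1(-3)

The characteristic polynomial is
  det(x·I − A) = x^3 + 9*x^2 + 27*x + 27 = (x + 3)^3

Eigenvalues and multiplicities (the geometric multiplicity of λ is n − rank(A − λI), which equals the number of Jordan blocks for λ):
  λ = -3: algebraic multiplicity = 3, geometric multiplicity = 2

Determining the block sizes for each eigenvalue:
  λ = -3: 2 blocks summing to 3 forces exactly one block of size 2 and the rest size 1 → block sizes [2, 1]

Assembling the blocks gives a Jordan form
J =
  [-3,  1,  0]
  [ 0, -3,  0]
  [ 0,  0, -3]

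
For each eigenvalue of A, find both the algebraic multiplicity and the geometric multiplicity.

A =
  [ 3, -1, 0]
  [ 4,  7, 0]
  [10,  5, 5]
λ = 5: alg = 3, geom = 2

Step 1 — factor the characteristic polynomial to read off the algebraic multiplicities:
  χ_A(x) = (x - 5)^3

Step 2 — compute geometric multiplicities via the rank-nullity identity g(λ) = n − rank(A − λI):
  rank(A − (5)·I) = 1, so dim ker(A − (5)·I) = n − 1 = 2

Summary:
  λ = 5: algebraic multiplicity = 3, geometric multiplicity = 2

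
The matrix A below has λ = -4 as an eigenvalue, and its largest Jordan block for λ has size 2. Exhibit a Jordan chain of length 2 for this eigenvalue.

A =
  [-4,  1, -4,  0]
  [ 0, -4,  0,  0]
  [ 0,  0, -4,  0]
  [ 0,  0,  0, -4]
A Jordan chain for λ = -4 of length 2:
v_1 = (1, 0, 0, 0)ᵀ
v_2 = (0, 1, 0, 0)ᵀ

Let N = A − (-4)·I. We want v_2 with N^2 v_2 = 0 but N^1 v_2 ≠ 0; then v_{j-1} := N · v_j for j = 2, …, 2.

Pick v_2 = (0, 1, 0, 0)ᵀ.
Then v_1 = N · v_2 = (1, 0, 0, 0)ᵀ.

Sanity check: (A − (-4)·I) v_1 = (0, 0, 0, 0)ᵀ = 0. ✓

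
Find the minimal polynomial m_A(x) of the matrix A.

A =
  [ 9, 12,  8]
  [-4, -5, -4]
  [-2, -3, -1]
x^2 - 2*x + 1

The characteristic polynomial is χ_A(x) = (x - 1)^3, so the eigenvalues are known. The minimal polynomial is
  m_A(x) = Π_λ (x − λ)^{k_λ}
where k_λ is the size of the *largest* Jordan block for λ (equivalently, the smallest k with (A − λI)^k v = 0 for every generalised eigenvector v of λ).

  λ = 1: largest Jordan block has size 2, contributing (x − 1)^2

So m_A(x) = (x - 1)^2 = x^2 - 2*x + 1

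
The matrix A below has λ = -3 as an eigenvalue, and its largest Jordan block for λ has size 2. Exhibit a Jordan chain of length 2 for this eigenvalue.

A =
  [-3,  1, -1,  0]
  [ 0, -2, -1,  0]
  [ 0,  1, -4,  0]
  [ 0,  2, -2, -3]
A Jordan chain for λ = -3 of length 2:
v_1 = (1, 1, 1, 2)ᵀ
v_2 = (0, 1, 0, 0)ᵀ

Let N = A − (-3)·I. We want v_2 with N^2 v_2 = 0 but N^1 v_2 ≠ 0; then v_{j-1} := N · v_j for j = 2, …, 2.

Pick v_2 = (0, 1, 0, 0)ᵀ.
Then v_1 = N · v_2 = (1, 1, 1, 2)ᵀ.

Sanity check: (A − (-3)·I) v_1 = (0, 0, 0, 0)ᵀ = 0. ✓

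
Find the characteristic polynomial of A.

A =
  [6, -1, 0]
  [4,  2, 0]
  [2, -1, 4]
x^3 - 12*x^2 + 48*x - 64

Expanding det(x·I − A) (e.g. by cofactor expansion or by noting that A is similar to its Jordan form J, which has the same characteristic polynomial as A) gives
  χ_A(x) = x^3 - 12*x^2 + 48*x - 64
which factors as (x - 4)^3. The eigenvalues (with algebraic multiplicities) are λ = 4 with multiplicity 3.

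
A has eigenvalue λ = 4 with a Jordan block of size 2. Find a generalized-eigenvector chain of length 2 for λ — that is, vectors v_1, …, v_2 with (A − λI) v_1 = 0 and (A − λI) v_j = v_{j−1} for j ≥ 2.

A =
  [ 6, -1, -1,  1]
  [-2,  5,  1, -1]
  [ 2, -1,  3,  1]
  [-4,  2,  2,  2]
A Jordan chain for λ = 4 of length 2:
v_1 = (2, -2, 2, -4)ᵀ
v_2 = (1, 0, 0, 0)ᵀ

Let N = A − (4)·I. We want v_2 with N^2 v_2 = 0 but N^1 v_2 ≠ 0; then v_{j-1} := N · v_j for j = 2, …, 2.

Pick v_2 = (1, 0, 0, 0)ᵀ.
Then v_1 = N · v_2 = (2, -2, 2, -4)ᵀ.

Sanity check: (A − (4)·I) v_1 = (0, 0, 0, 0)ᵀ = 0. ✓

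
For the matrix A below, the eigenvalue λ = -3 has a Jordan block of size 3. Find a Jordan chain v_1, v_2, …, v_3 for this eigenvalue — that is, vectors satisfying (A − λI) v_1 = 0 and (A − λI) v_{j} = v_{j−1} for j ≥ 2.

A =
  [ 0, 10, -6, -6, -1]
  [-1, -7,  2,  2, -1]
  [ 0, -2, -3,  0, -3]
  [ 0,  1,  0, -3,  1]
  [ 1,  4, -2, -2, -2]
A Jordan chain for λ = -3 of length 3:
v_1 = (-2, 0, -1, 0, 0)ᵀ
v_2 = (3, -1, 0, 0, 1)ᵀ
v_3 = (1, 0, 0, 0, 0)ᵀ

Let N = A − (-3)·I. We want v_3 with N^3 v_3 = 0 but N^2 v_3 ≠ 0; then v_{j-1} := N · v_j for j = 3, …, 2.

Pick v_3 = (1, 0, 0, 0, 0)ᵀ.
Then v_2 = N · v_3 = (3, -1, 0, 0, 1)ᵀ.
Then v_1 = N · v_2 = (-2, 0, -1, 0, 0)ᵀ.

Sanity check: (A − (-3)·I) v_1 = (0, 0, 0, 0, 0)ᵀ = 0. ✓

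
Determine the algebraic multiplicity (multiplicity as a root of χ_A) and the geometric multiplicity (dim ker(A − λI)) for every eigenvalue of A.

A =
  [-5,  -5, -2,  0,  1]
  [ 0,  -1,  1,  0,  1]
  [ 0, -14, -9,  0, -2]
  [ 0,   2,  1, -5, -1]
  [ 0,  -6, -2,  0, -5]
λ = -5: alg = 5, geom = 3

Step 1 — factor the characteristic polynomial to read off the algebraic multiplicities:
  χ_A(x) = (x + 5)^5

Step 2 — compute geometric multiplicities via the rank-nullity identity g(λ) = n − rank(A − λI):
  rank(A − (-5)·I) = 2, so dim ker(A − (-5)·I) = n − 2 = 3

Summary:
  λ = -5: algebraic multiplicity = 5, geometric multiplicity = 3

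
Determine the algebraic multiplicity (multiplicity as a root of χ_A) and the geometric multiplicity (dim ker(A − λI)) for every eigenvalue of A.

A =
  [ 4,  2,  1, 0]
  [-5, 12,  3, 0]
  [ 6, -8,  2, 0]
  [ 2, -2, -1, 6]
λ = 6: alg = 4, geom = 2

Step 1 — factor the characteristic polynomial to read off the algebraic multiplicities:
  χ_A(x) = (x - 6)^4

Step 2 — compute geometric multiplicities via the rank-nullity identity g(λ) = n − rank(A − λI):
  rank(A − (6)·I) = 2, so dim ker(A − (6)·I) = n − 2 = 2

Summary:
  λ = 6: algebraic multiplicity = 4, geometric multiplicity = 2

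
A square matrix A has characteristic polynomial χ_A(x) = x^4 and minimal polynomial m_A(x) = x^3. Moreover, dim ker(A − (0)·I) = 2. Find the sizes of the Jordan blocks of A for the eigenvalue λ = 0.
Block sizes for λ = 0: [3, 1]

Step 1 — from the characteristic polynomial, algebraic multiplicity of λ = 0 is 4. From dim ker(A − (0)·I) = 2, there are exactly 2 Jordan blocks for λ = 0.
Step 2 — from the minimal polynomial, the factor (x − 0)^3 tells us the largest block for λ = 0 has size 3.
Step 3 — with total size 4, 2 blocks, and largest block 3, the block sizes (in nonincreasing order) are [3, 1].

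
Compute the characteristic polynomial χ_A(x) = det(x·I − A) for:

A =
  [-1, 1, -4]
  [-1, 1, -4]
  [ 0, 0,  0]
x^3

Expanding det(x·I − A) (e.g. by cofactor expansion or by noting that A is similar to its Jordan form J, which has the same characteristic polynomial as A) gives
  χ_A(x) = x^3
which factors as x^3. The eigenvalues (with algebraic multiplicities) are λ = 0 with multiplicity 3.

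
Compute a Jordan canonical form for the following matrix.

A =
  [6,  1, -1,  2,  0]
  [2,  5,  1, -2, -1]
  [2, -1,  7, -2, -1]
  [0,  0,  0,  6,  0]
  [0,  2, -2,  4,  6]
J_2(6) ⊕ J_2(6) ⊕ J_1(6)

The characteristic polynomial is
  det(x·I − A) = x^5 - 30*x^4 + 360*x^3 - 2160*x^2 + 6480*x - 7776 = (x - 6)^5

Eigenvalues and multiplicities (the geometric multiplicity of λ is n − rank(A − λI), which equals the number of Jordan blocks for λ):
  λ = 6: algebraic multiplicity = 5, geometric multiplicity = 3

Determining the block sizes for each eigenvalue:
  λ = 6: with am = 5 and gm = 3, the partition is not yet determined (e.g. several partitions of 5 into 3 parts exist). Let N = A − (6)·I. Computing rank(N^1) = 2, rank(N^2) = 0; the number of blocks of size ≥ j is rank(N^{j−1}) − rank(N^j), giving [3, 2]. So we have 2 block(s) of size 2, 1 block(s) of size 1 → block sizes [2, 2, 1]

Assembling the blocks gives a Jordan form
J =
  [6, 1, 0, 0, 0]
  [0, 6, 0, 0, 0]
  [0, 0, 6, 1, 0]
  [0, 0, 0, 6, 0]
  [0, 0, 0, 0, 6]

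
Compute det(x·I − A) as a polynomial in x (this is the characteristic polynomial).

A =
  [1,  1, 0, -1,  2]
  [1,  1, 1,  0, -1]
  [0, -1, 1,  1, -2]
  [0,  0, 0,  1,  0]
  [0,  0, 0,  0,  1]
x^5 - 5*x^4 + 10*x^3 - 10*x^2 + 5*x - 1

Expanding det(x·I − A) (e.g. by cofactor expansion or by noting that A is similar to its Jordan form J, which has the same characteristic polynomial as A) gives
  χ_A(x) = x^5 - 5*x^4 + 10*x^3 - 10*x^2 + 5*x - 1
which factors as (x - 1)^5. The eigenvalues (with algebraic multiplicities) are λ = 1 with multiplicity 5.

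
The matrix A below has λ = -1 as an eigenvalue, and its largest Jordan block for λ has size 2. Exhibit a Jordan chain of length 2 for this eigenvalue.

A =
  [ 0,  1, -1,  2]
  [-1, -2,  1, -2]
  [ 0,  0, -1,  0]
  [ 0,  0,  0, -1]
A Jordan chain for λ = -1 of length 2:
v_1 = (1, -1, 0, 0)ᵀ
v_2 = (1, 0, 0, 0)ᵀ

Let N = A − (-1)·I. We want v_2 with N^2 v_2 = 0 but N^1 v_2 ≠ 0; then v_{j-1} := N · v_j for j = 2, …, 2.

Pick v_2 = (1, 0, 0, 0)ᵀ.
Then v_1 = N · v_2 = (1, -1, 0, 0)ᵀ.

Sanity check: (A − (-1)·I) v_1 = (0, 0, 0, 0)ᵀ = 0. ✓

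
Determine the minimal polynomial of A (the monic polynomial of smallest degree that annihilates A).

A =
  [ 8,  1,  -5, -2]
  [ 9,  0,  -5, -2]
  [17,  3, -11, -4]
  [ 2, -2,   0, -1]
x^3 + 3*x^2 + 3*x + 1

The characteristic polynomial is χ_A(x) = (x + 1)^4, so the eigenvalues are known. The minimal polynomial is
  m_A(x) = Π_λ (x − λ)^{k_λ}
where k_λ is the size of the *largest* Jordan block for λ (equivalently, the smallest k with (A − λI)^k v = 0 for every generalised eigenvector v of λ).

  λ = -1: largest Jordan block has size 3, contributing (x + 1)^3

So m_A(x) = (x + 1)^3 = x^3 + 3*x^2 + 3*x + 1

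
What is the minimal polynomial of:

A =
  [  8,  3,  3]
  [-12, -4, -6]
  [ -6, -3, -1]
x^2 - x - 2

The characteristic polynomial is χ_A(x) = (x - 2)^2*(x + 1), so the eigenvalues are known. The minimal polynomial is
  m_A(x) = Π_λ (x − λ)^{k_λ}
where k_λ is the size of the *largest* Jordan block for λ (equivalently, the smallest k with (A − λI)^k v = 0 for every generalised eigenvector v of λ).

  λ = -1: largest Jordan block has size 1, contributing (x + 1)
  λ = 2: largest Jordan block has size 1, contributing (x − 2)

So m_A(x) = (x - 2)*(x + 1) = x^2 - x - 2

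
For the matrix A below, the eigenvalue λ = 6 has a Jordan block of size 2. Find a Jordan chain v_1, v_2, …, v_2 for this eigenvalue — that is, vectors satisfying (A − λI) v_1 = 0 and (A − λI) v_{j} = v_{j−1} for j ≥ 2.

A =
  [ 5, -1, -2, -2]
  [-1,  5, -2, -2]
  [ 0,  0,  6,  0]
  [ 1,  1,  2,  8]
A Jordan chain for λ = 6 of length 2:
v_1 = (-1, -1, 0, 1)ᵀ
v_2 = (1, 0, 0, 0)ᵀ

Let N = A − (6)·I. We want v_2 with N^2 v_2 = 0 but N^1 v_2 ≠ 0; then v_{j-1} := N · v_j for j = 2, …, 2.

Pick v_2 = (1, 0, 0, 0)ᵀ.
Then v_1 = N · v_2 = (-1, -1, 0, 1)ᵀ.

Sanity check: (A − (6)·I) v_1 = (0, 0, 0, 0)ᵀ = 0. ✓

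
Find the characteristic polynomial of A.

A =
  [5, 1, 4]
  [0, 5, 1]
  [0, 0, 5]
x^3 - 15*x^2 + 75*x - 125

Expanding det(x·I − A) (e.g. by cofactor expansion or by noting that A is similar to its Jordan form J, which has the same characteristic polynomial as A) gives
  χ_A(x) = x^3 - 15*x^2 + 75*x - 125
which factors as (x - 5)^3. The eigenvalues (with algebraic multiplicities) are λ = 5 with multiplicity 3.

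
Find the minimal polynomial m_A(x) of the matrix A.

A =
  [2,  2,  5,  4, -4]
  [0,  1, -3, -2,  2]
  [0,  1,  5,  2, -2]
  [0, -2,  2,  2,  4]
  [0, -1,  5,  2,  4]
x^4 - 12*x^3 + 48*x^2 - 80*x + 48

The characteristic polynomial is χ_A(x) = (x - 6)*(x - 2)^4, so the eigenvalues are known. The minimal polynomial is
  m_A(x) = Π_λ (x − λ)^{k_λ}
where k_λ is the size of the *largest* Jordan block for λ (equivalently, the smallest k with (A − λI)^k v = 0 for every generalised eigenvector v of λ).

  λ = 2: largest Jordan block has size 3, contributing (x − 2)^3
  λ = 6: largest Jordan block has size 1, contributing (x − 6)

So m_A(x) = (x - 6)*(x - 2)^3 = x^4 - 12*x^3 + 48*x^2 - 80*x + 48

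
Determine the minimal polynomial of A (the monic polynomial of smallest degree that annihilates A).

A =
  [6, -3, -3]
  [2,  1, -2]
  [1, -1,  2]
x^2 - 6*x + 9

The characteristic polynomial is χ_A(x) = (x - 3)^3, so the eigenvalues are known. The minimal polynomial is
  m_A(x) = Π_λ (x − λ)^{k_λ}
where k_λ is the size of the *largest* Jordan block for λ (equivalently, the smallest k with (A − λI)^k v = 0 for every generalised eigenvector v of λ).

  λ = 3: largest Jordan block has size 2, contributing (x − 3)^2

So m_A(x) = (x - 3)^2 = x^2 - 6*x + 9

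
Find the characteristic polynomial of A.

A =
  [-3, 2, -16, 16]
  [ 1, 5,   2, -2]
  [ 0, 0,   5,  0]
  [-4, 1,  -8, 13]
x^4 - 20*x^3 + 150*x^2 - 500*x + 625

Expanding det(x·I − A) (e.g. by cofactor expansion or by noting that A is similar to its Jordan form J, which has the same characteristic polynomial as A) gives
  χ_A(x) = x^4 - 20*x^3 + 150*x^2 - 500*x + 625
which factors as (x - 5)^4. The eigenvalues (with algebraic multiplicities) are λ = 5 with multiplicity 4.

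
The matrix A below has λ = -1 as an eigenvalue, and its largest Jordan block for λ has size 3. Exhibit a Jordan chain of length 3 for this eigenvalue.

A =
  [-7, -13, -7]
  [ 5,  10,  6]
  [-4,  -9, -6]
A Jordan chain for λ = -1 of length 3:
v_1 = (-1, 1, -1)ᵀ
v_2 = (-6, 5, -4)ᵀ
v_3 = (1, 0, 0)ᵀ

Let N = A − (-1)·I. We want v_3 with N^3 v_3 = 0 but N^2 v_3 ≠ 0; then v_{j-1} := N · v_j for j = 3, …, 2.

Pick v_3 = (1, 0, 0)ᵀ.
Then v_2 = N · v_3 = (-6, 5, -4)ᵀ.
Then v_1 = N · v_2 = (-1, 1, -1)ᵀ.

Sanity check: (A − (-1)·I) v_1 = (0, 0, 0)ᵀ = 0. ✓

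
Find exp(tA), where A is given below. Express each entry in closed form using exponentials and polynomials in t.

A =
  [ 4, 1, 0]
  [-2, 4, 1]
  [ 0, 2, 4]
e^{tA} =
  [-t^2*exp(4*t) + exp(4*t), t*exp(4*t), t^2*exp(4*t)/2]
  [-2*t*exp(4*t), exp(4*t), t*exp(4*t)]
  [-2*t^2*exp(4*t), 2*t*exp(4*t), t^2*exp(4*t) + exp(4*t)]

Strategy: write A = P · J · P⁻¹ where J is a Jordan canonical form, so e^{tA} = P · e^{tJ} · P⁻¹, and e^{tJ} can be computed block-by-block.

A has Jordan form
J =
  [4, 1, 0]
  [0, 4, 1]
  [0, 0, 4]
(up to reordering of blocks).

Per-block formulas:
  For a 3×3 Jordan block J_3(4): exp(t · J_3(4)) = e^(4t)·(I + t·N + (t^2/2)·N^2), where N is the 3×3 nilpotent shift.

After assembling e^{tJ} and conjugating by P, we get:

e^{tA} =
  [-t^2*exp(4*t) + exp(4*t), t*exp(4*t), t^2*exp(4*t)/2]
  [-2*t*exp(4*t), exp(4*t), t*exp(4*t)]
  [-2*t^2*exp(4*t), 2*t*exp(4*t), t^2*exp(4*t) + exp(4*t)]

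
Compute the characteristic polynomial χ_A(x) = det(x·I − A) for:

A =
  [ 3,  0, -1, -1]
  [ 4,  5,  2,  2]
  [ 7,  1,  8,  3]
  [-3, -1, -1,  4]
x^4 - 20*x^3 + 150*x^2 - 500*x + 625

Expanding det(x·I − A) (e.g. by cofactor expansion or by noting that A is similar to its Jordan form J, which has the same characteristic polynomial as A) gives
  χ_A(x) = x^4 - 20*x^3 + 150*x^2 - 500*x + 625
which factors as (x - 5)^4. The eigenvalues (with algebraic multiplicities) are λ = 5 with multiplicity 4.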